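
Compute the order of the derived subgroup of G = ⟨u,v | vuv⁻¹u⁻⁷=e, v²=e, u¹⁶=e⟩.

G' = [G, G] is generated by all commutators. The generator-pair commutators are: [u, v] = u¹⁰.
The subgroup they normally generate is {e, u², u⁴, u⁶, u⁸, u¹⁰, u¹², u¹⁴}, of order 8.
Check: |G/G'| = 32/8 = 4 is the order of the abelianisation.

Answer: 8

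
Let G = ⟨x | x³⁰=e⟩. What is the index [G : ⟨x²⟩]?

First find ord(x²) by computing successive powers:
  (x²)¹ = x², (x²)² = x⁴, (x²)³ = x⁶, (x²)⁴ = x⁸, (x²)⁵ = x¹⁰, (x²)⁶ = x¹², (x²)⁷ = x¹⁴, (x²)⁸ = x¹⁶, (x²)⁹ = x¹⁸, (x²)¹⁰ = x²⁰, (x²)¹¹ = x²², (x²)¹² = x²⁴, (x²)¹³ = x²⁶, (x²)¹⁴ = x²⁸, (x²)¹⁵ = e.
So |⟨x²⟩| = ord(x²) = 15. With |G| = 30, by Lagrange [G : ⟨x²⟩] = 30/15 = 2.

Answer: 2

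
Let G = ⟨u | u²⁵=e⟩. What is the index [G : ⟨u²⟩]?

First find ord(u²) by computing successive powers:
  (u²)¹ = u², (u²)² = u⁴, (u²)³ = u⁶, (u²)⁴ = u⁸, (u²)⁵ = u¹⁰, (u²)⁶ = u¹², (u²)⁷ = u¹⁴, (u²)⁸ = u¹⁶, (u²)⁹ = u¹⁸, (u²)¹⁰ = u²⁰, (u²)¹¹ = u²², (u²)¹² = u²⁴, (u²)¹³ = u, (u²)¹⁴ = u³, (u²)¹⁵ = u⁵, (u²)¹⁶ = u⁷, (u²)¹⁷ = u⁹, (u²)¹⁸ = u¹¹, (u²)¹⁹ = u¹³, (u²)²⁰ = u¹⁵, (u²)²¹ = u¹⁷, (u²)²² = u¹⁹, (u²)²³ = u²¹, (u²)²⁴ = u²³, (u²)²⁵ = e.
So |⟨u²⟩| = ord(u²) = 25. With |G| = 25, by Lagrange [G : ⟨u²⟩] = 25/25 = 1.

Answer: 1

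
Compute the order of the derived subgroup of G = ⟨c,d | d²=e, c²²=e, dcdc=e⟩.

G' = [G, G] is generated by all commutators. The generator-pair commutators are: [c, d] = c².
The subgroup they normally generate is {e, c², c⁴, c⁶, c⁸, c¹⁰, c¹², c¹⁴, c¹⁶, c¹⁸, c²⁰}, of order 11.
Check: |G/G'| = 44/11 = 4 is the order of the abelianisation.

Answer: 11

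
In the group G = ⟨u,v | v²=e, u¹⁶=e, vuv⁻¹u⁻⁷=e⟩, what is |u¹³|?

Compute successive powers until reaching e:
  (u¹³)¹ = u¹³, (u¹³)² = u¹⁰, (u¹³)³ = u⁷, (u¹³)⁴ = u⁴, (u¹³)⁵ = u, (u¹³)⁶ = u¹⁴, (u¹³)⁷ = u¹¹, (u¹³)⁸ = u⁸, (u¹³)⁹ = u⁵, (u¹³)¹⁰ = u², (u¹³)¹¹ = u¹⁵, (u¹³)¹² = u¹², (u¹³)¹³ = u⁹, (u¹³)¹⁴ = u⁶, (u¹³)¹⁵ = u³, (u¹³)¹⁶ = e.
The smallest positive k with (u¹³)ᵏ = e is 16.

Answer: 16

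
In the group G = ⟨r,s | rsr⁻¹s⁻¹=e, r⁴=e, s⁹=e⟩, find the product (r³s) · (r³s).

Compute (r³s) · (r³s) by multiplying left to right and reducing via the relations at each step:
  (r³s) · r³ = r²s
  (r²s) · s = r²s²

Answer: r²s²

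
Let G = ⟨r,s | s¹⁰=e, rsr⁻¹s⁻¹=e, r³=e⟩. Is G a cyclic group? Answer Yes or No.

|G| = 30. The element rs has order 30 (its powers give 30 distinct elements), so ⟨rs⟩ = G and G is cyclic.

Answer: Yes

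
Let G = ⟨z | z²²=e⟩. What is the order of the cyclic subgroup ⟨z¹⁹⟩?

|⟨z¹⁹⟩| equals the order of z¹⁹. Compute successive powers until reaching e:
  (z¹⁹)¹ = z¹⁹, (z¹⁹)² = z¹⁶, (z¹⁹)³ = z¹³, (z¹⁹)⁴ = z¹⁰, (z¹⁹)⁵ = z⁷, (z¹⁹)⁶ = z⁴, (z¹⁹)⁷ = z, (z¹⁹)⁸ = z²⁰, (z¹⁹)⁹ = z¹⁷, (z¹⁹)¹⁰ = z¹⁴, (z¹⁹)¹¹ = z¹¹, (z¹⁹)¹² = z⁸, (z¹⁹)¹³ = z⁵, (z¹⁹)¹⁴ = z², (z¹⁹)¹⁵ = z²¹, (z¹⁹)¹⁶ = z¹⁸, (z¹⁹)¹⁷ = z¹⁵, (z¹⁹)¹⁸ = z¹², (z¹⁹)¹⁹ = z⁹, (z¹⁹)²⁰ = z⁶, (z¹⁹)²¹ = z³, (z¹⁹)²² = e.
The smallest positive k with (z¹⁹)ᵏ = e is 22, so |⟨z¹⁹⟩| = 22.

Answer: 22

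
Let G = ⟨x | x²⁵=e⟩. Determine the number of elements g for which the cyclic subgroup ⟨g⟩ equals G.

G is cyclic of order 25. An element generates G iff its order is 25, and a cyclic group of order 25 has exactly φ(25) = 20 such elements.

Answer: 20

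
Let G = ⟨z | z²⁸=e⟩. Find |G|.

G is generated by a single element, so G is cyclic. The relator gives z²⁸ = e and no smaller power is forced to be e, so the 28 powers {e, z, z², z³, z⁴, z⁵, z⁶, z⁷, z⁸, z⁹, z²², z²³, z²¹, z²⁰, z²⁴, z²⁵, z²⁶, z²⁷, z¹², z¹³, z¹¹, z¹⁰, z¹⁴, z¹⁵, z¹⁶, z¹⁷, z¹⁸, z¹⁹} are distinct. Hence |G| = 28.

Answer: 28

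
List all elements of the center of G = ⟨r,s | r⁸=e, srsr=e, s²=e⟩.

An element z ∈ Z(G) iff z commutes with every generator.
For example r⁴ is central: (r⁴)·r = r⁵ = r·(r⁴); (r⁴)·s = r⁴s = s·(r⁴).
Whereas r ∉ Z(G) since r·s = rs ≠ r⁷s = s·r.
Checking each of the 16 elements this way gives Z(G) = {e, r⁴}, of order 2.

Answer: {e, r⁴}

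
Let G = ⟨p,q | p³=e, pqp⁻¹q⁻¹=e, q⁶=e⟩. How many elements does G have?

Enumerate words in the generators, reducing via the relations: the distinct elements are
  {e, p, q, pq, p², q², q³, q⁴, q⁵, pq², pq³, pq⁴, pq⁵, p²q, p²q², p²q³, p²q⁴, p²q⁵}.
No further products give new elements, so |G| = 18.

Answer: 18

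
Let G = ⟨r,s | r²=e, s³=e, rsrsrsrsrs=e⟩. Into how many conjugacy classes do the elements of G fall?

The conjugacy classes (representative and size) are:
  [e] (size 1), [rsrs²rsrs²r] (size 15), [srsrs²r] (size 20), [rs²rs²r] (size 12), [s²rsrs²] (size 12).
Class equation: 1 + 15 + 20 + 12 + 12 = 60 = |G|. So G has 5 conjugacy classes.

Answer: 5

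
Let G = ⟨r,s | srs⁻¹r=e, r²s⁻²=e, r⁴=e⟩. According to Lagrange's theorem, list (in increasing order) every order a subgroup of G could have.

|G| = 8 = 2³. By Lagrange's theorem the order of any subgroup divides 8; the divisors of 8 are 1, 2, 4, 8.

Answer: 1, 2, 4, 8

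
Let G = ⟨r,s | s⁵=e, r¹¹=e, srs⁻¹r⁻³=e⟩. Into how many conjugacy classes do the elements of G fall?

The conjugacy classes (representative and size) are:
  [e] (size 1), [r³] (size 5), [r⁶] (size 5), [r⁷s] (size 11), [r⁹s²] (size 11), [r⁷s³] (size 11), [r⁷s⁴] (size 11).
Class equation: 1 + 5 + 5 + 11 + 11 + 11 + 11 = 55 = |G|. So G has 7 conjugacy classes.

Answer: 7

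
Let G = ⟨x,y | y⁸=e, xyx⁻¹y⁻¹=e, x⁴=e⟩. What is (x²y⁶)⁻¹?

The order of (x²y⁶) is 4 (smallest k with (x²y⁶)ᵏ = e), so (x²y⁶)⁻¹ = (x²y⁶)³ = x²y².
Check: (x²y⁶) · (x²y²) → (x²y⁶) · x² = y⁶;   (y⁶) · y² = e, giving e as required.

Answer: x²y²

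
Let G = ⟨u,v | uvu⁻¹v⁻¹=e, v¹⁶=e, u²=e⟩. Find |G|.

Enumerate words in the generators, reducing via the relations: the distinct elements are
  {e, u, v, uv, v², v³, v⁴, v⁵, v⁶, v⁷, v⁸, v⁹, uv², uv³, uv⁴, uv⁵, uv⁶, uv⁷, uv⁸, uv⁹, v¹², v¹³, v¹¹, v¹⁰, v¹⁴, v¹⁵, uv¹², uv¹³, uv¹¹, uv¹⁰, uv¹⁴, uv¹⁵}.
No further products give new elements, so |G| = 32.

Answer: 32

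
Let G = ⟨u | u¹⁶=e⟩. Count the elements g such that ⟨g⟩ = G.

G is cyclic of order 16. An element generates G iff its order is 16, and a cyclic group of order 16 has exactly φ(16) = 8 such elements.

Answer: 8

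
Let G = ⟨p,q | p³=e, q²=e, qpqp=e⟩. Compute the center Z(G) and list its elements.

An element z ∈ Z(G) iff z commutes with every generator.
For example e is central: e·p = p = p·e; e·q = q = q·e.
Whereas p ∉ Z(G) since p·q = pq ≠ p²q = q·p.
Checking each of the 6 elements this way gives Z(G) = {e}, of order 1.

Answer: {e}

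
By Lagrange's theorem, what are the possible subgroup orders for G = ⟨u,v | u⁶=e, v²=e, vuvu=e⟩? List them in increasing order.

|G| = 12 = 2² · 3. By Lagrange's theorem the order of any subgroup divides 12; the divisors of 12 are 1, 2, 3, 4, 6, 12.

Answer: 1, 2, 3, 4, 6, 12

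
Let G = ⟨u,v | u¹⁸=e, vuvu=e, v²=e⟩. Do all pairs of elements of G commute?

u·v = uv but v·u = u¹⁷v, so u·v ≠ v·u and G is not abelian.

Answer: No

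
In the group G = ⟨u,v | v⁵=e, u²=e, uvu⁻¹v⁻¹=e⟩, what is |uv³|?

Compute successive powers until reaching e:
  (uv³)¹ = uv³, (uv³)² = v, (uv³)³ = uv⁴, (uv³)⁴ = v², (uv³)⁵ = u, (uv³)⁶ = v³, (uv³)⁷ = uv, (uv³)⁸ = v⁴, (uv³)⁹ = uv², (uv³)¹⁰ = e.
The smallest positive k with (uv³)ᵏ = e is 10.

Answer: 10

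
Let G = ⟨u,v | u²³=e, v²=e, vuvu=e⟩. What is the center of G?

An element z ∈ Z(G) iff z commutes with every generator.
For example e is central: e·u = u = u·e; e·v = v = v·e.
Whereas u ∉ Z(G) since u·v = uv ≠ u²²v = v·u.
Checking each of the 46 elements this way gives Z(G) = {e}, of order 1.

Answer: {e}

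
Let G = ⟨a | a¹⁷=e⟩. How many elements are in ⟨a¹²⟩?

|⟨a¹²⟩| equals the order of a¹². Compute successive powers until reaching e:
  (a¹²)¹ = a¹², (a¹²)² = a⁷, (a¹²)³ = a², (a¹²)⁴ = a¹⁴, (a¹²)⁵ = a⁹, (a¹²)⁶ = a⁴, (a¹²)⁷ = a¹⁶, (a¹²)⁸ = a¹¹, (a¹²)⁹ = a⁶, (a¹²)¹⁰ = a, (a¹²)¹¹ = a¹³, (a¹²)¹² = a⁸, (a¹²)¹³ = a³, (a¹²)¹⁴ = a¹⁵, (a¹²)¹⁵ = a¹⁰, (a¹²)¹⁶ = a⁵, (a¹²)¹⁷ = e.
The smallest positive k with (a¹²)ᵏ = e is 17, so |⟨a¹²⟩| = 17.

Answer: 17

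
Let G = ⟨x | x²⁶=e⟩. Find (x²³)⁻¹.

The order of (x²³) is 26 (smallest k with (x²³)ᵏ = e), so (x²³)⁻¹ = (x²³)²⁵ = x³.
Check: (x²³) · (x³) → (x²³) · x³ = e, giving e as required.

Answer: x³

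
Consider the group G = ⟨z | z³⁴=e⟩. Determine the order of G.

G is generated by a single element, so G is cyclic. The relator gives z³⁴ = e and no smaller power is forced to be e, so the 34 powers {e, z, z², z³, z⁴, z⁵, z⁶, z⁷, z⁸, z⁹, z²², z²³, z²¹, z²⁰, z²⁴, z²⁵, z²⁶, z²⁷, z²⁸, z²⁹, z³², z³³, z³¹, z³⁰, z¹², z¹³, z¹¹, z¹⁰, z¹⁴, z¹⁵, z¹⁶, z¹⁷, z¹⁸, z¹⁹} are distinct. Hence |G| = 34.

Answer: 34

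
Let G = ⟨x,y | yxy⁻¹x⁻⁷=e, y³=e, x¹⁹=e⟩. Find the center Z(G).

An element z ∈ Z(G) iff z commutes with every generator.
For example e is central: e·x = x = x·e; e·y = y = y·e.
Whereas x ∉ Z(G) since x·y = xy ≠ x⁷y = y·x.
Checking each of the 57 elements this way gives Z(G) = {e}, of order 1.

Answer: {e}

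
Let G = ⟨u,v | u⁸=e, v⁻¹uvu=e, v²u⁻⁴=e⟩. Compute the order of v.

Compute successive powers until reaching e:
  v¹ = v, v² = u⁴, v³ = v⁻¹, v⁴ = e.
The smallest positive k with vᵏ = e is 4.

Answer: 4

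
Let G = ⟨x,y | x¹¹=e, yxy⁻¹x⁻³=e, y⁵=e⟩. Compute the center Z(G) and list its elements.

An element z ∈ Z(G) iff z commutes with every generator.
For example e is central: e·x = x = x·e; e·y = y = y·e.
Whereas x ∉ Z(G) since x·y = xy ≠ x³y = y·x.
Checking each of the 55 elements this way gives Z(G) = {e}, of order 1.

Answer: {e}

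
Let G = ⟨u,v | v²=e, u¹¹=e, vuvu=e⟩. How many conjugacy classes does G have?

The conjugacy classes (representative and size) are:
  [e] (size 1), [u¹⁰] (size 2), [u²] (size 2), [u³] (size 2), [u⁷] (size 2), [u⁶] (size 2), [u²v] (size 11).
Class equation: 1 + 2 + 2 + 2 + 2 + 2 + 11 = 22 = |G|. So G has 7 conjugacy classes.

Answer: 7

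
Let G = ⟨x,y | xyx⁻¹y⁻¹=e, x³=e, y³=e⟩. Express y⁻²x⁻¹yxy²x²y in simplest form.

Multiply left to right, reducing at each step:
  y · x⁻¹ = x²y
  (x²y) · y = x²y²
  (x²y²) · x = y²
  (y²) · y² = y
  y · x² = x²y
  (x²y) · y = x²y²

Answer: x²y²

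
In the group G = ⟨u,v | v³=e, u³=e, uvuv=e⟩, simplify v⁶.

Compute successive powers of v, reducing at each step:
  v²: v · v = v²
  v³: (v²) · v = e
  v⁴: e · v = v
  v⁵: v · v = v²
  v⁶: (v²) · v = e

Answer: e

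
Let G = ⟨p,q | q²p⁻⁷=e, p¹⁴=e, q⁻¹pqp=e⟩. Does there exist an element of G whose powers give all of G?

Every cyclic group is abelian. But p·q = pq while q·p = p⁶q⁻¹, so p·q ≠ q·p and G is not abelian. Hence G is not cyclic.

Answer: No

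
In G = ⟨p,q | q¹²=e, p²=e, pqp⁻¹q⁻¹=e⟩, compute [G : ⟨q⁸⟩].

First find ord(q⁸) by computing successive powers:
  (q⁸)¹ = q⁸, (q⁸)² = q⁴, (q⁸)³ = e.
So |⟨q⁸⟩| = ord(q⁸) = 3. With |G| = 24, by Lagrange [G : ⟨q⁸⟩] = 24/3 = 8.

Answer: 8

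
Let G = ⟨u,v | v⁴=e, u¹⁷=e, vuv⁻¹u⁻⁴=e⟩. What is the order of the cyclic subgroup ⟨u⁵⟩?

|⟨u⁵⟩| equals the order of u⁵. Compute successive powers until reaching e:
  (u⁵)¹ = u⁵, (u⁵)² = u¹⁰, (u⁵)³ = u¹⁵, (u⁵)⁴ = u³, (u⁵)⁵ = u⁸, (u⁵)⁶ = u¹³, (u⁵)⁷ = u, (u⁵)⁸ = u⁶, (u⁵)⁹ = u¹¹, (u⁵)¹⁰ = u¹⁶, (u⁵)¹¹ = u⁴, (u⁵)¹² = u⁹, (u⁵)¹³ = u¹⁴, (u⁵)¹⁴ = u², (u⁵)¹⁵ = u⁷, (u⁵)¹⁶ = u¹², (u⁵)¹⁷ = e.
The smallest positive k with (u⁵)ᵏ = e is 17, so |⟨u⁵⟩| = 17.

Answer: 17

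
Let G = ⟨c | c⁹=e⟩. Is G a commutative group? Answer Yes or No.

G has a single generator, so G is cyclic and hence abelian.

Answer: Yes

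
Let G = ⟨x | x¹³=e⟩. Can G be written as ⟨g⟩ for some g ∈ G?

|G| = 13. The element x has order 13 (its powers give 13 distinct elements), so ⟨x⟩ = G and G is cyclic.

Answer: Yes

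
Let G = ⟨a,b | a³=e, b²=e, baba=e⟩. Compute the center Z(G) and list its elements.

An element z ∈ Z(G) iff z commutes with every generator.
For example e is central: e·a = a = a·e; e·b = b = b·e.
Whereas a ∉ Z(G) since a·b = ab ≠ a²b = b·a.
Checking each of the 6 elements this way gives Z(G) = {e}, of order 1.

Answer: {e}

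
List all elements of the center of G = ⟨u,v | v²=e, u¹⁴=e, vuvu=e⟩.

An element z ∈ Z(G) iff z commutes with every generator.
For example u⁷ is central: (u⁷)·u = u⁸ = u·(u⁷); (u⁷)·v = u⁷v = v·(u⁷).
Whereas u ∉ Z(G) since u·v = uv ≠ u¹³v = v·u.
Checking each of the 28 elements this way gives Z(G) = {e, u⁷}, of order 2.

Answer: {e, u⁷}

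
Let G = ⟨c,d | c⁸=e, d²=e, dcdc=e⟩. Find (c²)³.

Compute successive powers of (c²), reducing at each step:
  (c²)²: (c²) · c² = c⁴
  (c²)³: (c⁴) · c² = c⁶

Answer: c⁶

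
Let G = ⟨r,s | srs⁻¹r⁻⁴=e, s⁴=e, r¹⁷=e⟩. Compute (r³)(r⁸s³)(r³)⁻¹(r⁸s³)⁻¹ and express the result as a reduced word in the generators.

[(r³), (r⁸s³)] = (r³)·(r⁸s³)·(r³)⁻¹·(r⁸s³)⁻¹.
  (r³) · (r⁸s³) = r¹¹s³
  (r¹¹s³) · (r¹⁴) = r⁶s³
  (r⁶s³) · (r²s) = r¹⁵

Answer: r¹⁵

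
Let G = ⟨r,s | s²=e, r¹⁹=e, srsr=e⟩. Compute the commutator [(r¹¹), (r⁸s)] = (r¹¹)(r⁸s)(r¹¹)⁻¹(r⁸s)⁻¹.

[(r¹¹), (r⁸s)] = (r¹¹)·(r⁸s)·(r¹¹)⁻¹·(r⁸s)⁻¹.
  (r¹¹) · (r⁸s) = s
  s · (r⁸) = r¹¹s
  (r¹¹s) · (r⁸s) = r³

Answer: r³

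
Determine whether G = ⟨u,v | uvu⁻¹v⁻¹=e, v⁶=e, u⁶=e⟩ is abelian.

Each pair of generators commutes: u·v = uv = v·u. Since the generators pairwise commute, every element of G commutes with every other, so G is abelian.

Answer: Yes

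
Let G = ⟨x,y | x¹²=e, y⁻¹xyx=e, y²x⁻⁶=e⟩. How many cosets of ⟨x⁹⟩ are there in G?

First find ord(x⁹) by computing successive powers:
  (x⁹)¹ = x⁹, (x⁹)² = x⁶, (x⁹)³ = x³, (x⁹)⁴ = e.
So |⟨x⁹⟩| = ord(x⁹) = 4. With |G| = 24, by Lagrange [G : ⟨x⁹⟩] = 24/4 = 6.

Answer: 6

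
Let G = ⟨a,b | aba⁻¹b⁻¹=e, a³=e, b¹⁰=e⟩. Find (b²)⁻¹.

The order of (b²) is 5 (smallest k with (b²)ᵏ = e), so (b²)⁻¹ = (b²)⁴ = b⁸.
Check: (b²) · (b⁸) → (b²) · b⁸ = e, giving e as required.

Answer: b⁸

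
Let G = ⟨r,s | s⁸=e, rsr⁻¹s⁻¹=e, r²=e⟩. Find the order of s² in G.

Compute successive powers until reaching e:
  (s²)¹ = s², (s²)² = s⁴, (s²)³ = s⁶, (s²)⁴ = e.
The smallest positive k with (s²)ᵏ = e is 4.

Answer: 4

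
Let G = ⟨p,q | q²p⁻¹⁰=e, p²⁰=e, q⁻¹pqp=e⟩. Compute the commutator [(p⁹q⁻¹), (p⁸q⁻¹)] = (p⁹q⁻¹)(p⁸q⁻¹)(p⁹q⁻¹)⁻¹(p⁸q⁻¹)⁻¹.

[(p⁹q⁻¹), (p⁸q⁻¹)] = (p⁹q⁻¹)·(p⁸q⁻¹)·(p⁹q⁻¹)⁻¹·(p⁸q⁻¹)⁻¹.
  (p⁹q⁻¹) · (p⁸q⁻¹) = p¹¹
  (p¹¹) · (p⁹q) = q
  q · (p⁸q) = p²

Answer: p²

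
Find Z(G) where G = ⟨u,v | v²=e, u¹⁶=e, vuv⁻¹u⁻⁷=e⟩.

An element z ∈ Z(G) iff z commutes with every generator.
For example u⁸ is central: (u⁸)·u = u⁹ = u·(u⁸); (u⁸)·v = u⁸v = v·(u⁸).
Whereas u ∉ Z(G) since u·v = uv ≠ u⁷v = v·u.
Checking each of the 32 elements this way gives Z(G) = {e, u⁸}, of order 2.

Answer: {e, u⁸}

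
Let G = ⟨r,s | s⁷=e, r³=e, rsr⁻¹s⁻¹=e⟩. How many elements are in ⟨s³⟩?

|⟨s³⟩| equals the order of s³. Compute successive powers until reaching e:
  (s³)¹ = s³, (s³)² = s⁶, (s³)³ = s², (s³)⁴ = s⁵, (s³)⁵ = s, (s³)⁶ = s⁴, (s³)⁷ = e.
The smallest positive k with (s³)ᵏ = e is 7, so |⟨s³⟩| = 7.

Answer: 7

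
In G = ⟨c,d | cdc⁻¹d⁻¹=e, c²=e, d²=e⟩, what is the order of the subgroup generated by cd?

|⟨cd⟩| equals the order of cd. Compute successive powers until reaching e:
  (cd)¹ = cd, (cd)² = e.
The smallest positive k with (cd)ᵏ = e is 2, so |⟨cd⟩| = 2.

Answer: 2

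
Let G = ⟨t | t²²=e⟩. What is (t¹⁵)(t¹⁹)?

Compute (t¹⁵) · (t¹⁹) by multiplying left to right and reducing via the relations at each step:
  (t¹⁵) · t¹⁹ = t¹²

Answer: t¹²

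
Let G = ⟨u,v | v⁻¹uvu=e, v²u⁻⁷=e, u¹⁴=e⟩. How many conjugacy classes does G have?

The conjugacy classes (representative and size) are:
  [e] (size 1), [u¹³] (size 2), [u¹²] (size 2), [u¹¹] (size 2), [u⁴] (size 2), [u⁵] (size 2), [u⁸] (size 2), [u⁷] (size 1), [u⁵v⁻¹] (size 7), [u⁵v] (size 7).
Class equation: 1 + 2 + 2 + 2 + 2 + 2 + 2 + 1 + 7 + 7 = 28 = |G|. So G has 10 conjugacy classes.

Answer: 10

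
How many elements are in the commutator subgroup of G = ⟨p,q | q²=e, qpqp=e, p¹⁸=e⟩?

G' = [G, G] is generated by all commutators. The generator-pair commutators are: [p, q] = p².
The subgroup they normally generate is {e, p², p⁴, p⁶, p⁸, p¹⁰, p¹², p¹⁴, p¹⁶}, of order 9.
Check: |G/G'| = 36/9 = 4 is the order of the abelianisation.

Answer: 9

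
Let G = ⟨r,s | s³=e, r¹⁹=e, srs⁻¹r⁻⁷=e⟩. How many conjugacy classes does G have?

The conjugacy classes (representative and size) are:
  [e] (size 1), [r¹¹] (size 3), [r¹⁴] (size 3), [r⁶] (size 3), [r¹⁷] (size 3), [r¹²] (size 3), [r¹⁰] (size 3), [r²s] (size 19), [r¹⁸s²] (size 19).
Class equation: 1 + 3 + 3 + 3 + 3 + 3 + 3 + 19 + 19 = 57 = |G|. So G has 9 conjugacy classes.

Answer: 9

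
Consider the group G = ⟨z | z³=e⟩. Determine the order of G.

G is generated by a single element, so G is cyclic. The relator gives z³ = e and no smaller power is forced to be e, so the 3 powers {e, z, z²} are distinct. Hence |G| = 3.

Answer: 3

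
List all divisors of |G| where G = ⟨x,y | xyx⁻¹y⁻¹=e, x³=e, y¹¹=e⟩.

|G| = 33 = 3 · 11. By Lagrange's theorem the order of any subgroup divides 33; the divisors of 33 are 1, 3, 11, 33.

Answer: 1, 3, 11, 33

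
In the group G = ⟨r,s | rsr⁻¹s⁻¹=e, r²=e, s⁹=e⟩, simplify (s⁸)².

Compute successive powers of (s⁸), reducing at each step:
  (s⁸)²: (s⁸) · s⁸ = s⁷

Answer: s⁷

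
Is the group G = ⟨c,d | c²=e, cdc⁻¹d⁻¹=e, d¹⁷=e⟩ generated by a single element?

|G| = 34. The element cd has order 34 (its powers give 34 distinct elements), so ⟨cd⟩ = G and G is cyclic.

Answer: Yes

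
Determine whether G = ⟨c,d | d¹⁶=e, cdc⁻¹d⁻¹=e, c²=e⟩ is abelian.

Each pair of generators commutes: c·d = cd = d·c. Since the generators pairwise commute, every element of G commutes with every other, so G is abelian.

Answer: Yes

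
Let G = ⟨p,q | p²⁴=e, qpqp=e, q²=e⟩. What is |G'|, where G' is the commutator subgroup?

G' = [G, G] is generated by all commutators. The generator-pair commutators are: [p, q] = p².
The subgroup they normally generate is {e, p², p⁴, p⁶, p⁸, p¹⁰, p¹², p¹⁴, p¹⁶, p¹⁸, p²⁰, p²²}, of order 12.
Check: |G/G'| = 48/12 = 4 is the order of the abelianisation.

Answer: 12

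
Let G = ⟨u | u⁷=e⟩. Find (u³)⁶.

Compute successive powers of (u³), reducing at each step:
  (u³)²: (u³) · u³ = u⁶
  (u³)³: (u⁶) · u³ = u²
  (u³)⁴: (u²) · u³ = u⁵
  (u³)⁵: (u⁵) · u³ = u
  (u³)⁶: u · u³ = u⁴

Answer: u⁴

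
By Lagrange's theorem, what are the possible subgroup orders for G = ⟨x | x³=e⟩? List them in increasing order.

|G| = 3 = 3. By Lagrange's theorem the order of any subgroup divides 3; the divisors of 3 are 1, 3.

Answer: 1, 3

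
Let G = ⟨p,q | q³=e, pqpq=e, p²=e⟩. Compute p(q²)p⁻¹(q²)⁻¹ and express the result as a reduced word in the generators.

[p, (q²)] = p·(q²)·p⁻¹·(q²)⁻¹.
  p · (q²) = pq²
  (pq²) · p = q
  q · q = q²

Answer: q²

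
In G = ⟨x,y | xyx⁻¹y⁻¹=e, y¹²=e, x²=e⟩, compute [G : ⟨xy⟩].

First find ord(xy) by computing successive powers:
  (xy)¹ = xy, (xy)² = y², (xy)³ = xy³, (xy)⁴ = y⁴, (xy)⁵ = xy⁵, (xy)⁶ = y⁶, (xy)⁷ = xy⁷, (xy)⁸ = y⁸, (xy)⁹ = xy⁹, (xy)¹⁰ = y¹⁰, (xy)¹¹ = xy¹¹, (xy)¹² = e.
So |⟨xy⟩| = ord(xy) = 12. With |G| = 24, by Lagrange [G : ⟨xy⟩] = 24/12 = 2.

Answer: 2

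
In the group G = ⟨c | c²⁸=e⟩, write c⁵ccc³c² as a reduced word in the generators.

Multiply left to right, reducing at each step:
  (c⁵) · c = c⁶
  (c⁶) · c = c⁷
  (c⁷) · c³ = c¹⁰
  (c¹⁰) · c² = c¹²

Answer: c¹²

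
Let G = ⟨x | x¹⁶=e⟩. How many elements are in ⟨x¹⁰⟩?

|⟨x¹⁰⟩| equals the order of x¹⁰. Compute successive powers until reaching e:
  (x¹⁰)¹ = x¹⁰, (x¹⁰)² = x⁴, (x¹⁰)³ = x¹⁴, (x¹⁰)⁴ = x⁸, (x¹⁰)⁵ = x², (x¹⁰)⁶ = x¹², (x¹⁰)⁷ = x⁶, (x¹⁰)⁸ = e.
The smallest positive k with (x¹⁰)ᵏ = e is 8, so |⟨x¹⁰⟩| = 8.

Answer: 8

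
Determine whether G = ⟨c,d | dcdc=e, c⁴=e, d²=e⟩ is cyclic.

Every cyclic group is abelian. But c·d = cd while d·c = c³d, so c·d ≠ d·c and G is not abelian. Hence G is not cyclic.

Answer: No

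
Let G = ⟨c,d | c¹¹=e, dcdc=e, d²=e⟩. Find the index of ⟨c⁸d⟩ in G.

First find ord(c⁸d) by computing successive powers:
  (c⁸d)¹ = c⁸d, (c⁸d)² = e.
So |⟨c⁸d⟩| = ord(c⁸d) = 2. With |G| = 22, by Lagrange [G : ⟨c⁸d⟩] = 22/2 = 11.

Answer: 11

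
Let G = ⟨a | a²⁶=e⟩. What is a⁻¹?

The order of a is 26 (smallest k with aᵏ = e), so a⁻¹ = a²⁵ = a²⁵.
Check: a · (a²⁵) → a · a²⁵ = e, giving e as required.

Answer: a²⁵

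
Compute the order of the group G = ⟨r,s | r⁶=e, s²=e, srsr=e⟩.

Enumerate words in the generators, reducing via the relations: the distinct elements are
  {e, r, s, rs, r², r³, r⁴, r⁵, r²s, r³s, r⁴s, r⁵s}.
No further products give new elements, so |G| = 12.

Answer: 12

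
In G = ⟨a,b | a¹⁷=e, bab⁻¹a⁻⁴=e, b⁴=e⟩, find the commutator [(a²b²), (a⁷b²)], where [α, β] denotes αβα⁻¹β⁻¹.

[(a²b²), (a⁷b²)] = (a²b²)·(a⁷b²)·(a²b²)⁻¹·(a⁷b²)⁻¹.
  (a²b²) · (a⁷b²) = a¹²
  (a¹²) · (a²b²) = a¹⁴b²
  (a¹⁴b²) · (a⁷b²) = a⁷

Answer: a⁷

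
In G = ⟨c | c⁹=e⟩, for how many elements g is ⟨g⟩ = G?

G is cyclic of order 9. An element generates G iff its order is 9, and a cyclic group of order 9 has exactly φ(9) = 6 such elements.

Answer: 6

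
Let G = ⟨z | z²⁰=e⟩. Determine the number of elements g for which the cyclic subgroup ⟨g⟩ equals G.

G is cyclic of order 20. An element generates G iff its order is 20, and a cyclic group of order 20 has exactly φ(20) = 8 such elements.

Answer: 8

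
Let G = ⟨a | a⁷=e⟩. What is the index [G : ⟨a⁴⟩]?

First find ord(a⁴) by computing successive powers:
  (a⁴)¹ = a⁴, (a⁴)² = a, (a⁴)³ = a⁵, (a⁴)⁴ = a², (a⁴)⁵ = a⁶, (a⁴)⁶ = a³, (a⁴)⁷ = e.
So |⟨a⁴⟩| = ord(a⁴) = 7. With |G| = 7, by Lagrange [G : ⟨a⁴⟩] = 7/7 = 1.

Answer: 1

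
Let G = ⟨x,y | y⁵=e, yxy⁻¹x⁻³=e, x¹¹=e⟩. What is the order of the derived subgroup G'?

G' = [G, G] is generated by all commutators. The generator-pair commutators are: [x, y] = x⁹.
The subgroup they normally generate is {e, x, x², x³, x⁴, x⁵, x⁶, x⁷, x⁸, x⁹, x¹⁰}, of order 11.
Check: |G/G'| = 55/11 = 5 is the order of the abelianisation.

Answer: 11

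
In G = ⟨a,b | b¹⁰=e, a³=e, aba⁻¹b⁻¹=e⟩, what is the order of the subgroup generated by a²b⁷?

|⟨a²b⁷⟩| equals the order of a²b⁷. Compute successive powers until reaching e:
  (a²b⁷)¹ = a²b⁷, (a²b⁷)² = ab⁴, (a²b⁷)³ = b, (a²b⁷)⁴ = a²b⁸, (a²b⁷)⁵ = ab⁵, (a²b⁷)⁶ = b², (a²b⁷)⁷ = a²b⁹, (a²b⁷)⁸ = ab⁶, (a²b⁷)⁹ = b³, (a²b⁷)¹⁰ = a², (a²b⁷)¹¹ = ab⁷, (a²b⁷)¹² = b⁴, (a²b⁷)¹³ = a²b, (a²b⁷)¹⁴ = ab⁸, (a²b⁷)¹⁵ = b⁵, (a²b⁷)¹⁶ = a²b², (a²b⁷)¹⁷ = ab⁹, (a²b⁷)¹⁸ = b⁶, (a²b⁷)¹⁹ = a²b³, (a²b⁷)²⁰ = a, (a²b⁷)²¹ = b⁷, (a²b⁷)²² = a²b⁴, (a²b⁷)²³ = ab, (a²b⁷)²⁴ = b⁸, (a²b⁷)²⁵ = a²b⁵, (a²b⁷)²⁶ = ab², (a²b⁷)²⁷ = b⁹, (a²b⁷)²⁸ = a²b⁶, (a²b⁷)²⁹ = ab³, (a²b⁷)³⁰ = e.
The smallest positive k with (a²b⁷)ᵏ = e is 30, so |⟨a²b⁷⟩| = 30.

Answer: 30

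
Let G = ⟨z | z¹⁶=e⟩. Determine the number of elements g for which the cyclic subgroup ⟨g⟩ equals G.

G is cyclic of order 16. An element generates G iff its order is 16, and a cyclic group of order 16 has exactly φ(16) = 8 such elements.

Answer: 8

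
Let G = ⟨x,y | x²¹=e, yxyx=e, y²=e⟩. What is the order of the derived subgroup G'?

G' = [G, G] is generated by all commutators. The generator-pair commutators are: [x, y] = x².
The subgroup they normally generate is {e, x, x², x³, x⁴, x⁵, x⁶, x⁷, x⁸, x⁹, x¹⁰, x¹¹, x¹², x¹³, x¹⁴, x¹⁵, x¹⁶, x¹⁷, x¹⁸, x¹⁹, x²⁰}, of order 21.
Check: |G/G'| = 42/21 = 2 is the order of the abelianisation.

Answer: 21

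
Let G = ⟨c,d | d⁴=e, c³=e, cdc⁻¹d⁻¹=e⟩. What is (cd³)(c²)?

Compute (cd³) · (c²) by multiplying left to right and reducing via the relations at each step:
  (cd³) · c² = d³

Answer: d³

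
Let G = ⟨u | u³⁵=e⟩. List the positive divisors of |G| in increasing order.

|G| = 35 = 5 · 7. By Lagrange's theorem the order of any subgroup divides 35; the divisors of 35 are 1, 5, 7, 35.

Answer: 1, 5, 7, 35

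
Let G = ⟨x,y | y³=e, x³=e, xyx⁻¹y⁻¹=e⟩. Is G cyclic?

|G| = 9, but the maximum element order in G is 3 < 9. No single element generates all of G, so G is not cyclic.

Answer: No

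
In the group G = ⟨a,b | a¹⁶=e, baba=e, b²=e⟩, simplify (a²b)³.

Compute successive powers of (a²b), reducing at each step:
  (a²b)²: (a²b) · a² = b;   b · b = e
  (a²b)³: e · a² = a²;   (a²) · b = a²b

Answer: a²b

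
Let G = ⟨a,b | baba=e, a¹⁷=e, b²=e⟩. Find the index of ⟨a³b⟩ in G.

First find ord(a³b) by computing successive powers:
  (a³b)¹ = a³b, (a³b)² = e.
So |⟨a³b⟩| = ord(a³b) = 2. With |G| = 34, by Lagrange [G : ⟨a³b⟩] = 34/2 = 17.

Answer: 17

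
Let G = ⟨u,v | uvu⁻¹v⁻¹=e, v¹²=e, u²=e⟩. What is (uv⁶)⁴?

Compute successive powers of (uv⁶), reducing at each step:
  (uv⁶)²: (uv⁶) · u = v⁶;   (v⁶) · v⁶ = e
  (uv⁶)³: e · u = u;   u · v⁶ = uv⁶
  (uv⁶)⁴: (uv⁶) · u = v⁶;   (v⁶) · v⁶ = e

Answer: e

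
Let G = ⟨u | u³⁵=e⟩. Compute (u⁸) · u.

Compute (u⁸) · u by multiplying left to right and reducing via the relations at each step:
  (u⁸) · u = u⁹

Answer: u⁹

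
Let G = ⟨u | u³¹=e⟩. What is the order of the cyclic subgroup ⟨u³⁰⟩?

|⟨u³⁰⟩| equals the order of u³⁰. Compute successive powers until reaching e:
  (u³⁰)¹ = u³⁰, (u³⁰)² = u²⁹, (u³⁰)³ = u²⁸, (u³⁰)⁴ = u²⁷, (u³⁰)⁵ = u²⁶, (u³⁰)⁶ = u²⁵, (u³⁰)⁷ = u²⁴, (u³⁰)⁸ = u²³, (u³⁰)⁹ = u²², (u³⁰)¹⁰ = u²¹, (u³⁰)¹¹ = u²⁰, (u³⁰)¹² = u¹⁹, (u³⁰)¹³ = u¹⁸, (u³⁰)¹⁴ = u¹⁷, (u³⁰)¹⁵ = u¹⁶, (u³⁰)¹⁶ = u¹⁵, (u³⁰)¹⁷ = u¹⁴, (u³⁰)¹⁸ = u¹³, (u³⁰)¹⁹ = u¹², (u³⁰)²⁰ = u¹¹, (u³⁰)²¹ = u¹⁰, (u³⁰)²² = u⁹, (u³⁰)²³ = u⁸, (u³⁰)²⁴ = u⁷, (u³⁰)²⁵ = u⁶, (u³⁰)²⁶ = u⁵, (u³⁰)²⁷ = u⁴, (u³⁰)²⁸ = u³, (u³⁰)²⁹ = u², (u³⁰)³⁰ = u, (u³⁰)³¹ = e.
The smallest positive k with (u³⁰)ᵏ = e is 31, so |⟨u³⁰⟩| = 31.

Answer: 31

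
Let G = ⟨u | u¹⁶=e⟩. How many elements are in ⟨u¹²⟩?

|⟨u¹²⟩| equals the order of u¹². Compute successive powers until reaching e:
  (u¹²)¹ = u¹², (u¹²)² = u⁸, (u¹²)³ = u⁴, (u¹²)⁴ = e.
The smallest positive k with (u¹²)ᵏ = e is 4, so |⟨u¹²⟩| = 4.

Answer: 4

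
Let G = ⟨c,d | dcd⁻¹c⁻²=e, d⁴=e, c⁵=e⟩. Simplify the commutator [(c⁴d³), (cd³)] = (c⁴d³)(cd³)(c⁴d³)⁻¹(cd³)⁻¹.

[(c⁴d³), (cd³)] = (c⁴d³)·(cd³)·(c⁴d³)⁻¹·(cd³)⁻¹.
  (c⁴d³) · (cd³) = c²d²
  (c²d²) · (c²d) = d³
  (d³) · (c³d) = c⁴

Answer: c⁴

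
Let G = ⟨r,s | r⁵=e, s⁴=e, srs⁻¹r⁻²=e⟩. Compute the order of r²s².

Compute successive powers until reaching e:
  (r²s²)¹ = r²s², (r²s²)² = e.
The smallest positive k with (r²s²)ᵏ = e is 2.

Answer: 2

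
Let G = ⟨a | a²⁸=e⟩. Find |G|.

G is generated by a single element, so G is cyclic. The relator gives a²⁸ = e and no smaller power is forced to be e, so the 28 powers {a, e, a², a³, a⁴, a⁵, a⁶, a⁷, a⁸, a⁹, a²², a²³, a²¹, a²⁰, a²⁴, a²⁵, a²⁶, a²⁷, a¹², a¹³, a¹¹, a¹⁰, a¹⁴, a¹⁵, a¹⁶, a¹⁷, a¹⁸, a¹⁹} are distinct. Hence |G| = 28.

Answer: 28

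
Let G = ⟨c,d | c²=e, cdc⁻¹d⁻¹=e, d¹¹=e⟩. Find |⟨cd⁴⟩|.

|⟨cd⁴⟩| equals the order of cd⁴. Compute successive powers until reaching e:
  (cd⁴)¹ = cd⁴, (cd⁴)² = d⁸, (cd⁴)³ = cd, (cd⁴)⁴ = d⁵, (cd⁴)⁵ = cd⁹, (cd⁴)⁶ = d², (cd⁴)⁷ = cd⁶, (cd⁴)⁸ = d¹⁰, (cd⁴)⁹ = cd³, (cd⁴)¹⁰ = d⁷, (cd⁴)¹¹ = c, (cd⁴)¹² = d⁴, (cd⁴)¹³ = cd⁸, (cd⁴)¹⁴ = d, (cd⁴)¹⁵ = cd⁵, (cd⁴)¹⁶ = d⁹, (cd⁴)¹⁷ = cd², (cd⁴)¹⁸ = d⁶, (cd⁴)¹⁹ = cd¹⁰, (cd⁴)²⁰ = d³, (cd⁴)²¹ = cd⁷, (cd⁴)²² = e.
The smallest positive k with (cd⁴)ᵏ = e is 22, so |⟨cd⁴⟩| = 22.

Answer: 22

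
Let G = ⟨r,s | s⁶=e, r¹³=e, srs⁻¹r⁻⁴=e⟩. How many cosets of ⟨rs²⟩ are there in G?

First find ord(rs²) by computing successive powers:
  (rs²)¹ = rs², (rs²)² = r⁴s⁴, (rs²)³ = e.
So |⟨rs²⟩| = ord(rs²) = 3. With |G| = 78, by Lagrange [G : ⟨rs²⟩] = 78/3 = 26.

Answer: 26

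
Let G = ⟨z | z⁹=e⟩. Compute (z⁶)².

Compute successive powers of (z⁶), reducing at each step:
  (z⁶)²: (z⁶) · z⁶ = z³

Answer: z³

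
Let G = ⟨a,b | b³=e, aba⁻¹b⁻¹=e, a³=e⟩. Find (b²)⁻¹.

The order of (b²) is 3 (smallest k with (b²)ᵏ = e), so (b²)⁻¹ = (b²)² = b.
Check: (b²) · b → (b²) · b = e, giving e as required.

Answer: b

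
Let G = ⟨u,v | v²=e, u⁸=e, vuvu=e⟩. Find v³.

Compute successive powers of v, reducing at each step:
  v²: v · v = e
  v³: e · v = v

Answer: v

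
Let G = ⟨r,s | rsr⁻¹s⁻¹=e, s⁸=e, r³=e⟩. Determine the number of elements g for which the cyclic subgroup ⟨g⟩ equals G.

G is cyclic of order 24. An element generates G iff its order is 24, and a cyclic group of order 24 has exactly φ(24) = 8 such elements.

Answer: 8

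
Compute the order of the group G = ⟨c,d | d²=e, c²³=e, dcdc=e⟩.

Enumerate words in the generators, reducing via the relations: the distinct elements are
  {c, d, e, cd, c², c³, c⁴, c⁵, c⁶, c⁷, c⁸, c⁹, c²d, c²², c²¹, c²⁰, c³d, c¹², c¹³, c¹¹, c¹⁰, c¹⁴, c¹⁵, c¹⁶, c¹⁷, c¹⁸, c¹⁹, c⁴d, c⁵d, c⁶d, c⁷d, c⁸d, c⁹d, c²²d, c²¹d, c²⁰d, c¹²d, c¹³d, c¹¹d, c¹⁰d, c¹⁴d, c¹⁵d, c¹⁶d, c¹⁷d, c¹⁸d, c¹⁹d}.
No further products give new elements, so |G| = 46.

Answer: 46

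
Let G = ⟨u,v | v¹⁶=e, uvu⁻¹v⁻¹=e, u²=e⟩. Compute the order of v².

Compute successive powers until reaching e:
  (v²)¹ = v², (v²)² = v⁴, (v²)³ = v⁶, (v²)⁴ = v⁸, (v²)⁵ = v¹⁰, (v²)⁶ = v¹², (v²)⁷ = v¹⁴, (v²)⁸ = e.
The smallest positive k with (v²)ᵏ = e is 8.

Answer: 8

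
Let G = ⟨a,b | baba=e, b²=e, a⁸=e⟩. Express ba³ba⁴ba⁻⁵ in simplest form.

Multiply left to right, reducing at each step:
  b · a³ = a⁵b
  (a⁵b) · b = a⁵
  (a⁵) · a⁴ = a
  a · b = ab
  (ab) · a⁻⁵ = a⁶b

Answer: a⁶b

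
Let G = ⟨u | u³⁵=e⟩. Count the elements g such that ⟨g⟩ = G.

G is cyclic of order 35. An element generates G iff its order is 35, and a cyclic group of order 35 has exactly φ(35) = 24 such elements.

Answer: 24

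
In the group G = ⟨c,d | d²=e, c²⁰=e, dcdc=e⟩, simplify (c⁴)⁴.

Compute successive powers of (c⁴), reducing at each step:
  (c⁴)²: (c⁴) · c⁴ = c⁸
  (c⁴)³: (c⁸) · c⁴ = c¹²
  (c⁴)⁴: (c¹²) · c⁴ = c¹⁶

Answer: c¹⁶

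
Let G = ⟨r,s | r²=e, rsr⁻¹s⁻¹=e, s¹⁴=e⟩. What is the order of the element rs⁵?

Compute successive powers until reaching e:
  (rs⁵)¹ = rs⁵, (rs⁵)² = s¹⁰, (rs⁵)³ = rs, (rs⁵)⁴ = s⁶, (rs⁵)⁵ = rs¹¹, (rs⁵)⁶ = s², (rs⁵)⁷ = rs⁷, (rs⁵)⁸ = s¹², (rs⁵)⁹ = rs³, (rs⁵)¹⁰ = s⁸, (rs⁵)¹¹ = rs¹³, (rs⁵)¹² = s⁴, (rs⁵)¹³ = rs⁹, (rs⁵)¹⁴ = e.
The smallest positive k with (rs⁵)ᵏ = e is 14.

Answer: 14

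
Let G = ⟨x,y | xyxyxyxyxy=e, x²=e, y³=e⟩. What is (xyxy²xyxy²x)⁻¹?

The order of (xyxy²xyxy²x) is 2 (smallest k with (xyxy²xyxy²x)ᵏ = e), so (xyxy²xyxy²x)⁻¹ = (xyxy²xyxy²x)¹ = xyxy²xyxy²x.
Check: (xyxy²xyxy²x) · (xyxy²xyxy²x) → (xyxy²xyxy²x) · x = xyxy²xyxy²;   (xyxy²xyxy²) · y = xyxy²xyx;   (xyxy²xyx) · x = xyxy²xy;   (xyxy²xy) · y² = xyxy²x;   (xyxy²x) · x = xyxy²;   (xyxy²) · y = xyx;   (xyx) · x = xy;   (xy) · y² = x;   x · x = e, giving e as required.

Answer: xyxy²xyxy²x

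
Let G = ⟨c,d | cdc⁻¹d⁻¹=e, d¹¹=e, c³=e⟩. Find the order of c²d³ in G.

Compute successive powers until reaching e:
  (c²d³)¹ = c²d³, (c²d³)² = cd⁶, (c²d³)³ = d⁹, (c²d³)⁴ = c²d, (c²d³)⁵ = cd⁴, (c²d³)⁶ = d⁷, (c²d³)⁷ = c²d¹⁰, (c²d³)⁸ = cd², (c²d³)⁹ = d⁵, (c²d³)¹⁰ = c²d⁸, (c²d³)¹¹ = c, (c²d³)¹² = d³, (c²d³)¹³ = c²d⁶, (c²d³)¹⁴ = cd⁹, (c²d³)¹⁵ = d, (c²d³)¹⁶ = c²d⁴, (c²d³)¹⁷ = cd⁷, (c²d³)¹⁸ = d¹⁰, (c²d³)¹⁹ = c²d², (c²d³)²⁰ = cd⁵, (c²d³)²¹ = d⁸, (c²d³)²² = c², (c²d³)²³ = cd³, (c²d³)²⁴ = d⁶, (c²d³)²⁵ = c²d⁹, (c²d³)²⁶ = cd, (c²d³)²⁷ = d⁴, (c²d³)²⁸ = c²d⁷, (c²d³)²⁹ = cd¹⁰, (c²d³)³⁰ = d², (c²d³)³¹ = c²d⁵, (c²d³)³² = cd⁸, (c²d³)³³ = e.
The smallest positive k with (c²d³)ᵏ = e is 33.

Answer: 33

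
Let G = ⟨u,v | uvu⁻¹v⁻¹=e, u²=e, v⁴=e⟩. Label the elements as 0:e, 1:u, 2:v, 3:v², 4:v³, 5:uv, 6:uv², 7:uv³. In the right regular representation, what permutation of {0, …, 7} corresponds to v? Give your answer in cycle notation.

(0 2 3 4)(1 5 6 7)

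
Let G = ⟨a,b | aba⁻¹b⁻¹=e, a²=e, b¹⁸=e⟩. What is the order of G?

Enumerate words in the generators, reducing via the relations: the distinct elements are
  {a, b, e, ab, b², b³, b⁴, b⁵, b⁶, b⁷, b⁸, b⁹, ab², ab³, ab⁴, ab⁵, ab⁶, ab⁷, ab⁸, ab⁹, b¹², b¹³, b¹¹, b¹⁰, b¹⁴, b¹⁵, b¹⁶, b¹⁷, ab¹², ab¹³, ab¹¹, ab¹⁰, ab¹⁴, ab¹⁵, ab¹⁶, ab¹⁷}.
No further products give new elements, so |G| = 36.

Answer: 36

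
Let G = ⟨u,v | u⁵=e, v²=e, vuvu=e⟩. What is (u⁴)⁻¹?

The order of (u⁴) is 5 (smallest k with (u⁴)ᵏ = e), so (u⁴)⁻¹ = (u⁴)⁴ = u.
Check: (u⁴) · u → (u⁴) · u = e, giving e as required.

Answer: u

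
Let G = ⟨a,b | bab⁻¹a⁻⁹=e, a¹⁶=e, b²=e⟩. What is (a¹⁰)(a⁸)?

Compute (a¹⁰) · (a⁸) by multiplying left to right and reducing via the relations at each step:
  (a¹⁰) · a⁸ = a²

Answer: a²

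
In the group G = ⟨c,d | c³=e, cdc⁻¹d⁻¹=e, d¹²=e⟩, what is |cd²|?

Compute successive powers until reaching e:
  (cd²)¹ = cd², (cd²)² = c²d⁴, (cd²)³ = d⁶, (cd²)⁴ = cd⁸, (cd²)⁵ = c²d¹⁰, (cd²)⁶ = e.
The smallest positive k with (cd²)ᵏ = e is 6.

Answer: 6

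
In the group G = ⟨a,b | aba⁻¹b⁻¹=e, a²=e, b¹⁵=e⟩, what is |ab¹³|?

Compute successive powers until reaching e:
  (ab¹³)¹ = ab¹³, (ab¹³)² = b¹¹, (ab¹³)³ = ab⁹, (ab¹³)⁴ = b⁷, (ab¹³)⁵ = ab⁵, (ab¹³)⁶ = b³, (ab¹³)⁷ = ab, (ab¹³)⁸ = b¹⁴, (ab¹³)⁹ = ab¹², (ab¹³)¹⁰ = b¹⁰, (ab¹³)¹¹ = ab⁸, (ab¹³)¹² = b⁶, (ab¹³)¹³ = ab⁴, (ab¹³)¹⁴ = b², (ab¹³)¹⁵ = a, (ab¹³)¹⁶ = b¹³, (ab¹³)¹⁷ = ab¹¹, (ab¹³)¹⁸ = b⁹, (ab¹³)¹⁹ = ab⁷, (ab¹³)²⁰ = b⁵, (ab¹³)²¹ = ab³, (ab¹³)²² = b, (ab¹³)²³ = ab¹⁴, (ab¹³)²⁴ = b¹², (ab¹³)²⁵ = ab¹⁰, (ab¹³)²⁶ = b⁸, (ab¹³)²⁷ = ab⁶, (ab¹³)²⁸ = b⁴, (ab¹³)²⁹ = ab², (ab¹³)³⁰ = e.
The smallest positive k with (ab¹³)ᵏ = e is 30.

Answer: 30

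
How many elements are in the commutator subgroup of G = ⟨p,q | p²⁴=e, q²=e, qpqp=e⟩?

G' = [G, G] is generated by all commutators. The generator-pair commutators are: [p, q] = p².
The subgroup they normally generate is {e, p², p⁴, p⁶, p⁸, p¹⁰, p¹², p¹⁴, p¹⁶, p¹⁸, p²⁰, p²²}, of order 12.
Check: |G/G'| = 48/12 = 4 is the order of the abelianisation.

Answer: 12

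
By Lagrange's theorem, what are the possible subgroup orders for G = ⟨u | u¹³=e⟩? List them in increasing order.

|G| = 13 = 13. By Lagrange's theorem the order of any subgroup divides 13; the divisors of 13 are 1, 13.

Answer: 1, 13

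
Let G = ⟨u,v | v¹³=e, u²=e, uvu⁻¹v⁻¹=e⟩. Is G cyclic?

|G| = 26. The element uv has order 26 (its powers give 26 distinct elements), so ⟨uv⟩ = G and G is cyclic.

Answer: Yes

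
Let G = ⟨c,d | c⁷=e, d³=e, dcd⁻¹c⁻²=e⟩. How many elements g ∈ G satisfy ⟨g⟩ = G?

⟨g⟩ = G would require ord(g) = |G| = 21, but the maximum element order in G is 7 < 21. So G is not cyclic and no single element generates it: the count is 0.

Answer: 0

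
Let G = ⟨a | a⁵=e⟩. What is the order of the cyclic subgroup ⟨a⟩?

|⟨a⟩| equals the order of a. Compute successive powers until reaching e:
  a¹ = a, a² = a², a³ = a³, a⁴ = a⁴, a⁵ = e.
The smallest positive k with aᵏ = e is 5, so |⟨a⟩| = 5.

Answer: 5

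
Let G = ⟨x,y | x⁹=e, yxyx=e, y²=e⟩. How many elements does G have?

Enumerate words in the generators, reducing via the relations: the distinct elements are
  {e, x, y, xy, x², x³, x⁴, x⁵, x⁶, x⁷, x⁸, x²y, x³y, x⁴y, x⁵y, x⁶y, x⁷y, x⁸y}.
No further products give new elements, so |G| = 18.

Answer: 18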